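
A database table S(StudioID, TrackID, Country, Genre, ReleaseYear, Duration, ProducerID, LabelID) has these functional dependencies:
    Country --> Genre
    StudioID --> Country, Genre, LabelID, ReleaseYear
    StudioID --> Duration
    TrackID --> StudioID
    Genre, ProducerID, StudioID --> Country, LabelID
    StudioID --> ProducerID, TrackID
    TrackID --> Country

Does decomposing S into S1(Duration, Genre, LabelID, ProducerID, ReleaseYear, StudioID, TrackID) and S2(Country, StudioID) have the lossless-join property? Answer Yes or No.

Common attributes: {StudioID}; their closure is {Country, Duration, Genre, LabelID, ProducerID, ReleaseYear, StudioID, TrackID}.
S1 is contained in that closure, so S1 ∩ S2 --> S1 holds and the join is lossless.

Yes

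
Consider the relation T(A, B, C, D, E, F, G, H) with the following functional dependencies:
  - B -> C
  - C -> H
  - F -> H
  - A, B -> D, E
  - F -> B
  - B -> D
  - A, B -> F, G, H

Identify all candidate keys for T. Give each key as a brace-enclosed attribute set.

No FD produces {A}, so it must be in every candidate key.
Closure of {A, B} is {A, B, C, D, E, F, G, H}, the whole schema; {A, B} is a candidate key.
Closure of {A, F} is {A, B, C, D, E, F, G, H}, the whole schema; {A, F} is a candidate key.
These are minimal and exhaustive — every other superkey contains one of them.

{A, B}, {A, F}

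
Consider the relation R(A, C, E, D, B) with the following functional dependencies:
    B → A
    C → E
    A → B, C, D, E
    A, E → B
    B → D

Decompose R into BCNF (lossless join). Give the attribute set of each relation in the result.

{A, B, C, D}; {C, E}

Candidate keys of the original relation: {A}, {B}.
Within {A, B, C, D, E}: {C}⁺ ∩ {A, B, C, D, E} = {C, E}, not the whole set, so C → E violates BCNF; decompose into {C, E} and {A, B, C, D}.
{C, E}: every determinant is a superkey — BCNF.
{A, B, C, D}: every determinant is a superkey — BCNF.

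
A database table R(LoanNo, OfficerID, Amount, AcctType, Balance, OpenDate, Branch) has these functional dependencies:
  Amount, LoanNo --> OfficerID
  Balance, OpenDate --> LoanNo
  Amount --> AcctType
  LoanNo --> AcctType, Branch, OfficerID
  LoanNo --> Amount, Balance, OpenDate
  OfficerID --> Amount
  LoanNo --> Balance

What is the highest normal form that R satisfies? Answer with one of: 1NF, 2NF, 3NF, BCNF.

Candidate keys: {Balance, OpenDate}, {LoanNo}. Prime attributes: {Balance, LoanNo, OpenDate}.
For Amount --> AcctType we have {Amount}⁺ = {AcctType, Amount}; {Amount} is not a superkey, so BCNF fails.
Because {AcctType} is non-prime and the left side of Amount --> AcctType is not a superkey, the relation is not in 3NF.
No proper subset of a key has a non-prime attribute in its closure, so there is no partial dependency; 2NF holds.

2NF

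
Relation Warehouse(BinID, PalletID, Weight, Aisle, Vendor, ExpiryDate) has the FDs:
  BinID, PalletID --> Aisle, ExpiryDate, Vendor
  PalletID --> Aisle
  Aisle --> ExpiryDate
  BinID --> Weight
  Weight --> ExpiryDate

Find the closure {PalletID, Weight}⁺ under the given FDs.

{Aisle, ExpiryDate, PalletID, Weight}

Start with {PalletID, Weight}.
PalletID --> Aisle applies; add {Aisle} → now {Aisle, PalletID, Weight}.
Aisle --> ExpiryDate applies; add {ExpiryDate} → now {Aisle, ExpiryDate, PalletID, Weight}.
No further FD applies.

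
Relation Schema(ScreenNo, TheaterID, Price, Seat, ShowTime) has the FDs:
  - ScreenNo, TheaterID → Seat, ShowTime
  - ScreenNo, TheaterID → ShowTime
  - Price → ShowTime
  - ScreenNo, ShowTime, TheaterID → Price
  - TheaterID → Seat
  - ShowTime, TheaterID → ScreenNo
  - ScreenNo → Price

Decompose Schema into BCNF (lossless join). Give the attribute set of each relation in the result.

{Price, ScreenNo}; {Price, ShowTime}; {ScreenNo, TheaterID}; {Seat, TheaterID}

Candidate keys of the original relation: {Price, TheaterID}, {ScreenNo, TheaterID}, {ShowTime, TheaterID}.
In {Price, ScreenNo, Seat, ShowTime, TheaterID}, {Price} is not a superkey ({Price}⁺ restricted to this set is {Price, ShowTime}), so split on Price → ShowTime into {Price, ShowTime} and {Price, ScreenNo, Seat, TheaterID}.
{Price, ShowTime}: every determinant is a superkey — BCNF.
In {Price, ScreenNo, Seat, TheaterID}, {TheaterID} is not a superkey ({TheaterID}⁺ restricted to this set is {Seat, TheaterID}), so split on TheaterID → Seat into {Seat, TheaterID} and {Price, ScreenNo, TheaterID}.
{Seat, TheaterID}: every determinant is a superkey — BCNF.
In {Price, ScreenNo, TheaterID}, {ScreenNo} is not a superkey ({ScreenNo}⁺ restricted to this set is {Price, ScreenNo}), so split on ScreenNo → Price into {Price, ScreenNo} and {ScreenNo, TheaterID}.
{Price, ScreenNo}: every determinant is a superkey — BCNF.
{ScreenNo, TheaterID}: every determinant is a superkey — BCNF.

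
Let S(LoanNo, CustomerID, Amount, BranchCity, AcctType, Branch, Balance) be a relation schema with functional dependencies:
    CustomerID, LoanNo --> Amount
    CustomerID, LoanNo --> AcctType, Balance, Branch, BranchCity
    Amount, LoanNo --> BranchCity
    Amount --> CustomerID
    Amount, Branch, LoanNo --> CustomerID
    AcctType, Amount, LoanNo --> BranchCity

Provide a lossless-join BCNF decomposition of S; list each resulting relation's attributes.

{AcctType, Amount, Balance, Branch, BranchCity, LoanNo}; {Amount, CustomerID}

Candidate keys of the original relation: {Amount, LoanNo}, {CustomerID, LoanNo}.
Within {AcctType, Amount, Balance, Branch, BranchCity, CustomerID, LoanNo}: {Amount}⁺ ∩ {AcctType, Amount, Balance, Branch, BranchCity, CustomerID, LoanNo} = {Amount, CustomerID}, not the whole set, so Amount --> CustomerID violates BCNF; decompose into {Amount, CustomerID} and {AcctType, Amount, Balance, Branch, BranchCity, LoanNo}.
{Amount, CustomerID} has no BCNF violation.
{AcctType, Amount, Balance, Branch, BranchCity, LoanNo} has no BCNF violation.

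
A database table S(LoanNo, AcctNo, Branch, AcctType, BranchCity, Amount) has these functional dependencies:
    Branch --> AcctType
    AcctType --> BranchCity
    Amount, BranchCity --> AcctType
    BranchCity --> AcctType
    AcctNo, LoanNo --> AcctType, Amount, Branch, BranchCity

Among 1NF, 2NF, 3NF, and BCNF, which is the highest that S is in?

2NF

Candidate key: {AcctNo, LoanNo}. Prime attributes: {AcctNo, LoanNo}.
Branch --> AcctType: {Branch}⁺ = {AcctType, Branch, BranchCity}, which is not all of the attributes, so the left side is not a superkey — BCNF is violated.
Branch --> AcctType determines the non-prime attribute {AcctType} from a non-superkey — 3NF is violated.
No non-prime attribute depends on a proper subset of any candidate key, so 2NF holds.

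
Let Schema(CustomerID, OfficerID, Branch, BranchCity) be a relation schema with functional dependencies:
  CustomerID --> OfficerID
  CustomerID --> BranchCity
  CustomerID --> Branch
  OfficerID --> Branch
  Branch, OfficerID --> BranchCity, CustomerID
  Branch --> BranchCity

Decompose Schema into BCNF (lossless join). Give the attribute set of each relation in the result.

{Branch, BranchCity}; {Branch, CustomerID, OfficerID}

Candidate keys of the original relation: {CustomerID}, {OfficerID}.
Within {Branch, BranchCity, CustomerID, OfficerID}: {Branch}⁺ ∩ {Branch, BranchCity, CustomerID, OfficerID} = {Branch, BranchCity}, not the whole set, so Branch --> BranchCity violates BCNF; decompose into {Branch, BranchCity} and {Branch, CustomerID, OfficerID}.
{Branch, BranchCity} has no BCNF violation.
{Branch, CustomerID, OfficerID} has no BCNF violation.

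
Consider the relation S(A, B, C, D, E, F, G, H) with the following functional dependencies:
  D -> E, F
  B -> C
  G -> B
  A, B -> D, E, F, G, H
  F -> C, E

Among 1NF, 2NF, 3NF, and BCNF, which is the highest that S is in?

1NF

Candidate keys: {A, B}, {A, G}. Prime attributes: {A, B, G}.
For D -> E, F we have {D}⁺ = {C, D, E, F}; {D} is not a superkey, so BCNF fails.
D -> E, F determines the non-prime attributes {E, F} from a non-superkey — 3NF is violated.
Since {B} ⊂ {A, B} and {B}⁺ ⊇ {C} with {C} non-prime, there is a partial dependency; 2NF fails.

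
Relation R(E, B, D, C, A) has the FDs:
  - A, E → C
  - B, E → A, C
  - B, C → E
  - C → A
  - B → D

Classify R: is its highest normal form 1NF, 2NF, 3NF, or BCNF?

Candidate keys: {B, C}, {B, E}. Prime attributes: {B, C, E}.
For A, E → C we have {A, E}⁺ = {A, C, E}; {A, E} is not a superkey, so BCNF fails.
C → A determines the non-prime attribute {A} from a non-superkey — 3NF is violated.
Since {B} ⊂ {B, C} and {B}⁺ ⊇ {D} with {D} non-prime, there is a partial dependency; 2NF fails.

1NF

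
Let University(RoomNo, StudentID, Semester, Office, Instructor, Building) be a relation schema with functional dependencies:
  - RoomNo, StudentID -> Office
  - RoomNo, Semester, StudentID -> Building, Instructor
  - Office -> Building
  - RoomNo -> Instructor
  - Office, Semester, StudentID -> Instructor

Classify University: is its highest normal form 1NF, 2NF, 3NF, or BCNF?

Candidate key: {RoomNo, Semester, StudentID}. Prime attributes: {RoomNo, Semester, StudentID}.
For RoomNo, StudentID -> Office we have {RoomNo, StudentID}⁺ = {Building, Instructor, Office, RoomNo, StudentID}; {RoomNo, StudentID} is not a superkey, so BCNF fails.
RoomNo, StudentID -> Office has non-prime {Office} on the right and a non-superkey on the left, so 3NF fails.
{RoomNo} is a proper subset of the key {RoomNo, Semester, StudentID}, and {RoomNo}⁺ contains the non-prime attribute {Instructor} — a partial dependency, so 2NF is violated.

1NF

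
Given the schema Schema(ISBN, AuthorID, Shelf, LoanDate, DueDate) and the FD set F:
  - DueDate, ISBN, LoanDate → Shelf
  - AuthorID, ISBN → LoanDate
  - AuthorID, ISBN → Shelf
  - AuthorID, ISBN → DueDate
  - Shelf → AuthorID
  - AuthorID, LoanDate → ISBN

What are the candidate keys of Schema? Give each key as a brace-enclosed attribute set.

{AuthorID, ISBN}⁺ = {AuthorID, DueDate, ISBN, LoanDate, Shelf} — all of the relation — so {AuthorID, ISBN} is a candidate key.
{AuthorID, LoanDate}⁺ = {AuthorID, DueDate, ISBN, LoanDate, Shelf} — all of the relation — so {AuthorID, LoanDate} is a candidate key.
{ISBN, Shelf}⁺ = {AuthorID, DueDate, ISBN, LoanDate, Shelf} — all of the relation — so {ISBN, Shelf} is a candidate key.
{LoanDate, Shelf}⁺ = {AuthorID, DueDate, ISBN, LoanDate, Shelf} — all of the relation — so {LoanDate, Shelf} is a candidate key.
{DueDate, ISBN, LoanDate}⁺ = {AuthorID, DueDate, ISBN, LoanDate, Shelf} — all of the relation — so {DueDate, ISBN, LoanDate} is a candidate key.
These are minimal and exhaustive — every other superkey contains one of them.

{AuthorID, ISBN}, {AuthorID, LoanDate}, {DueDate, ISBN, LoanDate}, {ISBN, Shelf}, {LoanDate, Shelf}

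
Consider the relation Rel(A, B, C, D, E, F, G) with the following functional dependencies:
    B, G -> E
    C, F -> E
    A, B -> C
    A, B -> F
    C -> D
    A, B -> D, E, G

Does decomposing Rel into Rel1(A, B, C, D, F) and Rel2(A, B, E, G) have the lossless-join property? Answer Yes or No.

Rel1 ∩ Rel2 = {A, B}; its closure under F is {A, B, C, D, E, F, G}.
Since Rel1 ⊆ {A, B, C, D, E, F, G}, the intersection is a superkey of Rel1; the decomposition is lossless.

Yes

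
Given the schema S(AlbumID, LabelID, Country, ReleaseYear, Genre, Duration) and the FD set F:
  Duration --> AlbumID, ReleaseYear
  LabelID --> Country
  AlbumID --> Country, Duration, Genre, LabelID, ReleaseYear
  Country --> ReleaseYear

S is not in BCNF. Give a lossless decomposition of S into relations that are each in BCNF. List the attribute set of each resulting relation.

Candidate keys of the original relation: {AlbumID}, {Duration}.
{AlbumID, Country, Duration, Genre, LabelID, ReleaseYear}: {LabelID} determines {Country, LabelID, ReleaseYear} here but is not a superkey — split on LabelID --> Country, ReleaseYear, giving {Country, LabelID, ReleaseYear} and {AlbumID, Duration, Genre, LabelID}.
{Country, LabelID, ReleaseYear}: {Country} determines {Country, ReleaseYear} here but is not a superkey — split on Country --> ReleaseYear, giving {Country, ReleaseYear} and {Country, LabelID}.
{Country, ReleaseYear} is in BCNF.
{Country, LabelID} is in BCNF.
{AlbumID, Duration, Genre, LabelID} is in BCNF.

{AlbumID, Duration, Genre, LabelID}; {Country, LabelID}; {Country, ReleaseYear}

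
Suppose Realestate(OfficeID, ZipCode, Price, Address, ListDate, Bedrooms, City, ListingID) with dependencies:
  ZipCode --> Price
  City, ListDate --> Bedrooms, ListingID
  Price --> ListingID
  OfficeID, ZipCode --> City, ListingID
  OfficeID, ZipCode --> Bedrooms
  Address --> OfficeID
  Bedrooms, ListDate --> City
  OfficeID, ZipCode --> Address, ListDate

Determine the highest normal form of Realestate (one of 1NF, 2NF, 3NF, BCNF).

Candidate keys: {Address, ZipCode}, {OfficeID, ZipCode}. Prime attributes: {Address, OfficeID, ZipCode}.
For ZipCode --> Price we have {ZipCode}⁺ = {ListingID, Price, ZipCode}; {ZipCode} is not a superkey, so BCNF fails.
ZipCode --> Price has non-prime {Price} on the right and a non-superkey on the left, so 3NF fails.
{ZipCode} is a proper subset of the key {Address, ZipCode}, and {ZipCode}⁺ contains the non-prime attributes {ListingID, Price} — a partial dependency, so 2NF is violated.

1NF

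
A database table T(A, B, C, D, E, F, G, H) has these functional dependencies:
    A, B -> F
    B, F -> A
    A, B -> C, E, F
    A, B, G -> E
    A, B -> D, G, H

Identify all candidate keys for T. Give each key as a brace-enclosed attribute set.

{A, B}, {B, F}

{B} never appears on the right of any FD, so every key must include it.
Closure of {A, B} is {A, B, C, D, E, F, G, H}, the whole schema; {A, B} is a candidate key.
Closure of {B, F} is {A, B, C, D, E, F, G, H}, the whole schema; {B, F} is a candidate key.
These are minimal and exhaustive — every other superkey contains one of them.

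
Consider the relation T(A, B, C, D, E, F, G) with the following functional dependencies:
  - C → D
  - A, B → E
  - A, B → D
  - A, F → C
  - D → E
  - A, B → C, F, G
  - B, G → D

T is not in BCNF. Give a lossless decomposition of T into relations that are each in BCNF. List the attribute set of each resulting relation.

Candidate key of the original relation: {A, B}.
{A, B, C, D, E, F, G}: {C} determines {C, D, E} here but is not a superkey — split on C → D, E, giving {C, D, E} and {A, B, C, F, G}.
{C, D, E}: {D} determines {D, E} here but is not a superkey — split on D → E, giving {D, E} and {C, D}.
{D, E} has no BCNF violation.
{C, D} has no BCNF violation.
{A, B, C, F, G}: {A, F} determines {A, C, F} here but is not a superkey — split on A, F → C, giving {A, C, F} and {A, B, F, G}.
{A, C, F} has no BCNF violation.
{A, B, F, G} has no BCNF violation.

{A, B, F, G}; {A, C, F}; {C, D}; {D, E}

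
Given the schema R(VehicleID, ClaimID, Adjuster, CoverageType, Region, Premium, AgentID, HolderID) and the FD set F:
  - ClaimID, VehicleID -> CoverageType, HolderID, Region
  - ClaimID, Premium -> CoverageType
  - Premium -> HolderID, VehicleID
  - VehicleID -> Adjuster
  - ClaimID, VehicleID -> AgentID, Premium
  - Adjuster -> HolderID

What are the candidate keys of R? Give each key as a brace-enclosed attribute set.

{ClaimID} never appears on the right of any FD, so every key must include it.
{ClaimID, Premium}⁺ = {Adjuster, AgentID, ClaimID, CoverageType, HolderID, Premium, Region, VehicleID}, which is every attribute, so {ClaimID, Premium} is a candidate key.
{ClaimID, VehicleID}⁺ = {Adjuster, AgentID, ClaimID, CoverageType, HolderID, Premium, Region, VehicleID}, which is every attribute, so {ClaimID, VehicleID} is a candidate key.
Any other superkey properly contains one of these, so there are no further candidate keys.

{ClaimID, Premium}, {ClaimID, VehicleID}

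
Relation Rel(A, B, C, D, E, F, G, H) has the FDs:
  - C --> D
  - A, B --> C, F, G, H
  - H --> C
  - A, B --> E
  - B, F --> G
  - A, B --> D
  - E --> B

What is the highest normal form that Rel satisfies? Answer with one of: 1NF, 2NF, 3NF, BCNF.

Candidate keys: {A, B}, {A, E}. Prime attributes: {A, B, E}.
C --> D breaks BCNF: {C}⁺ = {C, D}, so {C} is not a superkey.
C --> D has non-prime {D} on the right and a non-superkey on the left, so 3NF fails.
No non-prime attribute depends on a proper subset of any candidate key, so 2NF holds.

2NF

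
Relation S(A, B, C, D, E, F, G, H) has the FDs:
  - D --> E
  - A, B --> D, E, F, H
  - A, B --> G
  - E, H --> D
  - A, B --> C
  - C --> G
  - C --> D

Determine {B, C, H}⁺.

Start with {B, C, H}.
C --> G applies; add {G} → now {B, C, G, H}.
C --> D applies; add {D} → now {B, C, D, G, H}.
D --> E applies; add {E} → now {B, C, D, E, G, H}.
No further FD applies.

{B, C, D, E, G, H}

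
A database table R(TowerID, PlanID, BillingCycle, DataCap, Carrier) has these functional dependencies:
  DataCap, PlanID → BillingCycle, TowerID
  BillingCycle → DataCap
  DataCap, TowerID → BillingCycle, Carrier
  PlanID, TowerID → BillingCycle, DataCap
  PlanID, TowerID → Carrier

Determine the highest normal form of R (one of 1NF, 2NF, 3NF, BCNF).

2NF

Candidate keys: {BillingCycle, PlanID}, {DataCap, PlanID}, {PlanID, TowerID}. Prime attributes: {BillingCycle, DataCap, PlanID, TowerID}.
BillingCycle → DataCap: {BillingCycle}⁺ = {BillingCycle, DataCap}, which is not all of the attributes, so the left side is not a superkey — BCNF is violated.
Because {Carrier} is non-prime and the left side of DataCap, TowerID → BillingCycle, Carrier is not a superkey, the relation is not in 3NF.
No non-prime attribute depends on a proper subset of any candidate key, so 2NF holds.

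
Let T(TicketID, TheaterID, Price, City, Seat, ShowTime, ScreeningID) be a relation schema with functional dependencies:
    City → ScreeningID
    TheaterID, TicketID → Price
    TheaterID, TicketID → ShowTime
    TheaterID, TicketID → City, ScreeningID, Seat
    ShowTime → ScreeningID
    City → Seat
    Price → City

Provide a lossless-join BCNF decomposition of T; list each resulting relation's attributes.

{City, Price}; {City, ScreeningID, Seat}; {Price, ShowTime, TheaterID, TicketID}

Candidate key of the original relation: {TheaterID, TicketID}.
Within {City, Price, ScreeningID, Seat, ShowTime, TheaterID, TicketID}: {City}⁺ ∩ {City, Price, ScreeningID, Seat, ShowTime, TheaterID, TicketID} = {City, ScreeningID, Seat}, not the whole set, so City → ScreeningID, Seat violates BCNF; decompose into {City, ScreeningID, Seat} and {City, Price, ShowTime, TheaterID, TicketID}.
{City, ScreeningID, Seat} is in BCNF.
Within {City, Price, ShowTime, TheaterID, TicketID}: {Price}⁺ ∩ {City, Price, ShowTime, TheaterID, TicketID} = {City, Price}, not the whole set, so Price → City violates BCNF; decompose into {City, Price} and {Price, ShowTime, TheaterID, TicketID}.
{City, Price} is in BCNF.
{Price, ShowTime, TheaterID, TicketID} is in BCNF.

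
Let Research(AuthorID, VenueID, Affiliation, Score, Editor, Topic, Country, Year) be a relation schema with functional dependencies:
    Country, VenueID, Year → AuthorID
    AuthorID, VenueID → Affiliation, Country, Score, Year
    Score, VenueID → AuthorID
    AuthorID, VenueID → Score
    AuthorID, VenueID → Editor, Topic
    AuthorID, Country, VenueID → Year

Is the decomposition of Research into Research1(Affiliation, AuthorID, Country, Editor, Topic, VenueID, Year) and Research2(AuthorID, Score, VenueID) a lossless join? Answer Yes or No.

Yes

The shared attributes are {AuthorID, VenueID} and {AuthorID, VenueID}⁺ = {Affiliation, AuthorID, Country, Editor, Score, Topic, VenueID, Year}.
This includes all of Research1, so the common attributes are a superkey of Research1 — the join is lossless.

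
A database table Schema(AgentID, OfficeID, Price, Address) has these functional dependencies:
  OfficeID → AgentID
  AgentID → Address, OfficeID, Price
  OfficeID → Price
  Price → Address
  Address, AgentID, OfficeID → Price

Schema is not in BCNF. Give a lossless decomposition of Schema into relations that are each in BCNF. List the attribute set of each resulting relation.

Candidate keys of the original relation: {AgentID}, {OfficeID}.
In {Address, AgentID, OfficeID, Price}, {Price} is not a superkey ({Price}⁺ restricted to this set is {Address, Price}), so split on Price → Address into {Address, Price} and {AgentID, OfficeID, Price}.
{Address, Price} has no BCNF violation.
{AgentID, OfficeID, Price} has no BCNF violation.

{Address, Price}; {AgentID, OfficeID, Price}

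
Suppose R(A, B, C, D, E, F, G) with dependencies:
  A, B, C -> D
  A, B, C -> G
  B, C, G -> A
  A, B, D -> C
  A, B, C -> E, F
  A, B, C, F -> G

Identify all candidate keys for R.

{A, B, C}, {A, B, D}, {B, C, G}

No FD produces {B}, so it must be in every candidate key.
{A, B, C}⁺ = {A, B, C, D, E, F, G}, which is every attribute, so {A, B, C} is a candidate key.
{A, B, D}⁺ = {A, B, C, D, E, F, G}, which is every attribute, so {A, B, D} is a candidate key.
{B, C, G}⁺ = {A, B, C, D, E, F, G}, which is every attribute, so {B, C, G} is a candidate key.
These are minimal and exhaustive — every other superkey contains one of them.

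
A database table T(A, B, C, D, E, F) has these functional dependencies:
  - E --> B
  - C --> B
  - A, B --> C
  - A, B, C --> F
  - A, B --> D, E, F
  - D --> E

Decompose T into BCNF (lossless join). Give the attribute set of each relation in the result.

{A, C, D, F}; {B, E}; {D, E}

Candidate keys of the original relation: {A, B}, {A, C}, {A, D}, {A, E}.
{A, B, C, D, E, F}: {E} determines {B, E} here but is not a superkey — split on E --> B, giving {B, E} and {A, C, D, E, F}.
{B, E} is in BCNF.
{A, C, D, E, F}: {D} determines {D, E} here but is not a superkey — split on D --> E, giving {D, E} and {A, C, D, F}.
{D, E} is in BCNF.
{A, C, D, F} is in BCNF.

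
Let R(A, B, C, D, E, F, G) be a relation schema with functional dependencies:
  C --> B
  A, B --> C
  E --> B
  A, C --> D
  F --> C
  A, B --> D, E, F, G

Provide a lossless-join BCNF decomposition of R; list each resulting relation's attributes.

Candidate keys of the original relation: {A, B}, {A, C}, {A, E}, {A, F}.
In {A, B, C, D, E, F, G}, {C} is not a superkey ({C}⁺ restricted to this set is {B, C}), so split on C --> B into {B, C} and {A, C, D, E, F, G}.
{B, C} has no BCNF violation.
In {A, C, D, E, F, G}, {F} is not a superkey ({F}⁺ restricted to this set is {C, F}), so split on F --> C into {C, F} and {A, D, E, F, G}.
{C, F} has no BCNF violation.
{A, D, E, F, G} has no BCNF violation.

{A, D, E, F, G}; {B, C}; {C, F}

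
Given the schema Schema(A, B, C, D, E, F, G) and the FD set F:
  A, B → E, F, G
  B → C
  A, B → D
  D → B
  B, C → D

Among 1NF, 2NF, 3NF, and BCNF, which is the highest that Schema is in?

Candidate keys: {A, B}, {A, D}. Prime attributes: {A, B, D}.
B → C breaks BCNF: {B}⁺ = {B, C, D}, so {B} is not a superkey.
B → C determines the non-prime attribute {C} from a non-superkey — 3NF is violated.
Since {B} ⊂ {A, B} and {B}⁺ ⊇ {C} with {C} non-prime, there is a partial dependency; 2NF fails.

1NF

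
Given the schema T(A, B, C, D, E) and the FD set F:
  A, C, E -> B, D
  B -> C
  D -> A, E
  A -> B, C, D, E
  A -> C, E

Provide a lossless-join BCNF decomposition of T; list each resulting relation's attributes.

Candidate keys of the original relation: {A}, {D}.
{A, B, C, D, E}: {B} determines {B, C} here but is not a superkey — split on B -> C, giving {B, C} and {A, B, D, E}.
{B, C} has no BCNF violation.
{A, B, D, E} has no BCNF violation.

{A, B, D, E}; {B, C}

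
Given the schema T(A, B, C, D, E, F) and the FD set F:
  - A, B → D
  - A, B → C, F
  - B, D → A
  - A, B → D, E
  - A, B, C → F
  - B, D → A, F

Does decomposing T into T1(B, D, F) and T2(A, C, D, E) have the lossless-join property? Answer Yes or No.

No

T1 ∩ T2 = {D}; its closure under F is {D}.
T1 ⊄ {D} and T2 ⊄ {D}, so the split is lossy.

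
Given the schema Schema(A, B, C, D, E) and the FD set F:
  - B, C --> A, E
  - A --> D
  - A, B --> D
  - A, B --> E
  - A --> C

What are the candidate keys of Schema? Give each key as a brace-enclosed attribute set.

{A, B}, {B, C}

Attributes never on any right-hand side: {B} — every candidate key must contain it.
{A, B}⁺ = {A, B, C, D, E}, which is every attribute, so {A, B} is a candidate key.
{B, C}⁺ = {A, B, C, D, E}, which is every attribute, so {B, C} is a candidate key.
Any other superkey properly contains one of these, so there are no further candidate keys.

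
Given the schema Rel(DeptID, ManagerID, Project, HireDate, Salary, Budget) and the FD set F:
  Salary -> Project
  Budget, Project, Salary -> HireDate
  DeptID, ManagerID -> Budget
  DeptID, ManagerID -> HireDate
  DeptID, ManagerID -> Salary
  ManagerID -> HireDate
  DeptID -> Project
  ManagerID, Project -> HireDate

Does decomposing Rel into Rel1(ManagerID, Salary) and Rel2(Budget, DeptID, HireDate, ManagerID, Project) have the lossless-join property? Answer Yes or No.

No

Common attributes: {ManagerID}; their closure is {HireDate, ManagerID}.
Neither Rel1 nor Rel2 is contained in that closure, so the decomposition is lossy.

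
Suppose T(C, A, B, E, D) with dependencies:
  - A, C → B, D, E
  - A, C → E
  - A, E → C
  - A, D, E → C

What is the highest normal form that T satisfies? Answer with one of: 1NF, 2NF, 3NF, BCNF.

BCNF

Candidate keys: {A, C}, {A, E}. Prime attributes: {A, C, E}.
Each dependency's left side is a superkey — BCNF holds.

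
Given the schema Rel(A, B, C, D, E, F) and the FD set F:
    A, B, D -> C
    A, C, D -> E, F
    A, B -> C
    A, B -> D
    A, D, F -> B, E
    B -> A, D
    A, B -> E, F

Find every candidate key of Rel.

{A, C, D}, {A, D, F}, {B}

{B}⁺ = {A, B, C, D, E, F} — all of the relation — so {B} is a candidate key.
{A, C, D}⁺ = {A, B, C, D, E, F} — all of the relation — so {A, C, D} is a candidate key.
{A, D, F}⁺ = {A, B, C, D, E, F} — all of the relation — so {A, D, F} is a candidate key.
Any other superkey properly contains one of these, so there are no further candidate keys.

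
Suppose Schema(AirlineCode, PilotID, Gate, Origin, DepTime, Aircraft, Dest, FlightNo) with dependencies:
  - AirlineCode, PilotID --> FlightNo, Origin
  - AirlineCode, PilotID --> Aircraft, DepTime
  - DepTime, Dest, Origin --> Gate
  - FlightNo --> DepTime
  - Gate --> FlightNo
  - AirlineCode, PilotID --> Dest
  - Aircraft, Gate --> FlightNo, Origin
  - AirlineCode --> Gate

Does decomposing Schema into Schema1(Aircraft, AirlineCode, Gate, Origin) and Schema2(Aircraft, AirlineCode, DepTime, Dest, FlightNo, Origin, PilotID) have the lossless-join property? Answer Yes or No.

Common attributes: {Aircraft, AirlineCode, Origin}; their closure is {Aircraft, AirlineCode, DepTime, FlightNo, Gate, Origin}.
This includes all of Schema1, so the common attributes are a superkey of Schema1 — the join is lossless.

Yes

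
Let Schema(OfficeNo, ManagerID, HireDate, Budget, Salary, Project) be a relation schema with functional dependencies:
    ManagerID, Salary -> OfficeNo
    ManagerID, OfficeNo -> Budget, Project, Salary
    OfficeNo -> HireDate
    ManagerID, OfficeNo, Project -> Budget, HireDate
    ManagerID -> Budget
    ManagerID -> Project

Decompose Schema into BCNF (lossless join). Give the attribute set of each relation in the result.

Candidate keys of the original relation: {ManagerID, OfficeNo}, {ManagerID, Salary}.
{Budget, HireDate, ManagerID, OfficeNo, Project, Salary}: {OfficeNo} determines {HireDate, OfficeNo} here but is not a superkey — split on OfficeNo -> HireDate, giving {HireDate, OfficeNo} and {Budget, ManagerID, OfficeNo, Project, Salary}.
{HireDate, OfficeNo}: every determinant is a superkey — BCNF.
{Budget, ManagerID, OfficeNo, Project, Salary}: {ManagerID} determines {Budget, ManagerID, Project} here but is not a superkey — split on ManagerID -> Budget, Project, giving {Budget, ManagerID, Project} and {ManagerID, OfficeNo, Salary}.
{Budget, ManagerID, Project}: every determinant is a superkey — BCNF.
{ManagerID, OfficeNo, Salary}: every determinant is a superkey — BCNF.

{Budget, ManagerID, Project}; {HireDate, OfficeNo}; {ManagerID, OfficeNo, Salary}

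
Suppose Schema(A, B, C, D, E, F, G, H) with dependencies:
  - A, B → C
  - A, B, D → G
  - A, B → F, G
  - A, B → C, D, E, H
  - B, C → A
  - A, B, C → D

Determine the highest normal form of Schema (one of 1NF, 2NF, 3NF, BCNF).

BCNF

Candidate keys: {A, B}, {B, C}. Prime attributes: {A, B, C}.
Every FD has a superkey on the left, so the relation is in BCNF.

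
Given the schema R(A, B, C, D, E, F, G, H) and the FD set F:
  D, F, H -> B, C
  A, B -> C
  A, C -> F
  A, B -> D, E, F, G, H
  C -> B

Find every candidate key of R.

{A, B}, {A, C}, {A, D, F, H}

{A} never appears on the right of any FD, so every key must include it.
Closure of {A, B} is {A, B, C, D, E, F, G, H}, the whole schema; {A, B} is a candidate key.
Closure of {A, C} is {A, B, C, D, E, F, G, H}, the whole schema; {A, C} is a candidate key.
Closure of {A, D, F, H} is {A, B, C, D, E, F, G, H}, the whole schema; {A, D, F, H} is a candidate key.
Any other superkey properly contains one of these, so there are no further candidate keys.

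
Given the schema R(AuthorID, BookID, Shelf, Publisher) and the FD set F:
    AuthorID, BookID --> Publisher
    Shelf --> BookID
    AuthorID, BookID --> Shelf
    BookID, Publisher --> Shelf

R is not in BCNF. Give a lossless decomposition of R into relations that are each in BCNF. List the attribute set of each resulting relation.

Candidate keys of the original relation: {AuthorID, BookID}, {AuthorID, Shelf}.
In {AuthorID, BookID, Publisher, Shelf}, {Shelf} is not a superkey ({Shelf}⁺ restricted to this set is {BookID, Shelf}), so split on Shelf --> BookID into {BookID, Shelf} and {AuthorID, Publisher, Shelf}.
{BookID, Shelf} has no BCNF violation.
{AuthorID, Publisher, Shelf} has no BCNF violation.

{AuthorID, Publisher, Shelf}; {BookID, Shelf}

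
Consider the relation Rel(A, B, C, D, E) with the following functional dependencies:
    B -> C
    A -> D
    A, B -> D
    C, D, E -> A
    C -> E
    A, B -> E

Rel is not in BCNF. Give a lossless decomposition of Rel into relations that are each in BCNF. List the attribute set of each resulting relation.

Candidate keys of the original relation: {A, B}, {B, D}.
In {A, B, C, D, E}, {B} is not a superkey ({B}⁺ restricted to this set is {B, C, E}), so split on B -> C, E into {B, C, E} and {A, B, D}.
In {B, C, E}, {C} is not a superkey ({C}⁺ restricted to this set is {C, E}), so split on C -> E into {C, E} and {B, C}.
{C, E} is in BCNF.
{B, C} is in BCNF.
In {A, B, D}, {A} is not a superkey ({A}⁺ restricted to this set is {A, D}), so split on A -> D into {A, D} and {A, B}.
{A, D} is in BCNF.
{A, B} is in BCNF.

{A, B}; {A, D}; {B, C}; {C, E}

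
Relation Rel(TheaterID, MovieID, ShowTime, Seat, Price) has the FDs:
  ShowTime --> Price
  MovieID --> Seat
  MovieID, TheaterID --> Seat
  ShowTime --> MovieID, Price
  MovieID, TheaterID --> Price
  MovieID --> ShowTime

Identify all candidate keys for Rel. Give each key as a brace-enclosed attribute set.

{TheaterID} never appears on the right of any FD, so every key must include it.
{MovieID, TheaterID} is a candidate key since {MovieID, TheaterID}⁺ = {MovieID, Price, Seat, ShowTime, TheaterID} covers every attribute.
{ShowTime, TheaterID} is a candidate key since {ShowTime, TheaterID}⁺ = {MovieID, Price, Seat, ShowTime, TheaterID} covers every attribute.
Any other superkey properly contains one of these, so there are no further candidate keys.

{MovieID, TheaterID}, {ShowTime, TheaterID}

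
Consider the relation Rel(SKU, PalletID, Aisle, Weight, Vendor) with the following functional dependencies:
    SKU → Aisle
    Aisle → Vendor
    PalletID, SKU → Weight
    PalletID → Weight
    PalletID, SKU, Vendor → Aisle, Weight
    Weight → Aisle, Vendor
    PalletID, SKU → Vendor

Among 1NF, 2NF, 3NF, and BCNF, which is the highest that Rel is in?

1NF

Candidate key: {PalletID, SKU}. Prime attributes: {PalletID, SKU}.
For SKU → Aisle we have {SKU}⁺ = {Aisle, SKU, Vendor}; {SKU} is not a superkey, so BCNF fails.
SKU → Aisle determines the non-prime attribute {Aisle} from a non-superkey — 3NF is violated.
{PalletID} is a proper subset of the key {PalletID, SKU}, and {PalletID}⁺ contains the non-prime attributes {Aisle, Vendor, Weight} — a partial dependency, so 2NF is violated.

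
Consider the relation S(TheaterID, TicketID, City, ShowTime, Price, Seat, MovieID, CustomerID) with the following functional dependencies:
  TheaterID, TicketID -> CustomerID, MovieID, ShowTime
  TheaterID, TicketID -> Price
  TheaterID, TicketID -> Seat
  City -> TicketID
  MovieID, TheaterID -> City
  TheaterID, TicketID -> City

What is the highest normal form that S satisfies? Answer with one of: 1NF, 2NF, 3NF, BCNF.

Candidate keys: {City, TheaterID}, {MovieID, TheaterID}, {TheaterID, TicketID}. Prime attributes: {City, MovieID, TheaterID, TicketID}.
For City -> TicketID we have {City}⁺ = {City, TicketID}; {City} is not a superkey, so BCNF fails.
Its right-hand attributes {TicketID} are all prime, as are those of every other non-superkey FD — the relation is in 3NF.

3NF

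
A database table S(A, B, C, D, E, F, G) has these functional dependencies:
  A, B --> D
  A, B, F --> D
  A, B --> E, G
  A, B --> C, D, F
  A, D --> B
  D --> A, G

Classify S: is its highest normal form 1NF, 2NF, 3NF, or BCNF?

BCNF

Candidate keys: {A, B}, {D}. Prime attributes: {A, B, D}.
Each dependency's left side is a superkey — BCNF holds.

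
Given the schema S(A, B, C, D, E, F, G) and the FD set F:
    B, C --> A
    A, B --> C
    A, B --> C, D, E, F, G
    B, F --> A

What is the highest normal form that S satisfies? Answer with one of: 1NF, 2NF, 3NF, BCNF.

BCNF

Candidate keys: {A, B}, {B, C}, {B, F}. Prime attributes: {A, B, C, F}.
The left-hand side of every FD is a superkey, so BCNF is satisfied.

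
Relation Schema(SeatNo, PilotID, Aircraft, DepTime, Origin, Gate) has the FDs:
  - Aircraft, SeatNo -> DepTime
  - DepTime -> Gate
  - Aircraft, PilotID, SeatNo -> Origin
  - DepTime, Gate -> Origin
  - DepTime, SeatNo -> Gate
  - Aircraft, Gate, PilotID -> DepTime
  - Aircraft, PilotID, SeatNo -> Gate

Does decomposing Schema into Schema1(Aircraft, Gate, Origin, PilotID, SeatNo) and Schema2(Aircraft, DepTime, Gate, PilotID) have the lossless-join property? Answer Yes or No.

The shared attributes are {Aircraft, Gate, PilotID} and {Aircraft, Gate, PilotID}⁺ = {Aircraft, DepTime, Gate, Origin, PilotID}.
This includes all of Schema2, so the common attributes are a superkey of Schema2 — the join is lossless.

Yes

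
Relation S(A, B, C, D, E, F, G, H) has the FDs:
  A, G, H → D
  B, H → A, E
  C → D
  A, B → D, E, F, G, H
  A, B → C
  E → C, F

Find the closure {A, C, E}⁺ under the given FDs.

{A, C, D, E, F}

Start with {A, C, E}.
C → D applies; add {D} → now {A, C, D, E}.
E → C, F applies; add {F} → now {A, C, D, E, F}.
No further FD applies.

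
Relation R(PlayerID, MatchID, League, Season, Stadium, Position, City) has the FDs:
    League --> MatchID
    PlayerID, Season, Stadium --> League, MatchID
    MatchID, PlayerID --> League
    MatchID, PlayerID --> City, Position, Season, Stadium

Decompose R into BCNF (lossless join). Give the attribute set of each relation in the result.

{City, League, PlayerID, Position, Season, Stadium}; {League, MatchID}

Candidate keys of the original relation: {League, PlayerID}, {MatchID, PlayerID}, {PlayerID, Season, Stadium}.
{City, League, MatchID, PlayerID, Position, Season, Stadium}: {League} determines {League, MatchID} here but is not a superkey — split on League --> MatchID, giving {League, MatchID} and {City, League, PlayerID, Position, Season, Stadium}.
{League, MatchID} has no BCNF violation.
{City, League, PlayerID, Position, Season, Stadium} has no BCNF violation.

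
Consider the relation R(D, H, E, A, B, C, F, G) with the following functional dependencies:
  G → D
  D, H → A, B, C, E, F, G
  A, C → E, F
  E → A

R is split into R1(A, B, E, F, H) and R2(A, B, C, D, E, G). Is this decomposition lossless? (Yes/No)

R1 ∩ R2 = {A, B, E}; its closure under F is {A, B, E}.
R1 ⊄ {A, B, E} and R2 ⊄ {A, B, E}, so the split is lossy.

No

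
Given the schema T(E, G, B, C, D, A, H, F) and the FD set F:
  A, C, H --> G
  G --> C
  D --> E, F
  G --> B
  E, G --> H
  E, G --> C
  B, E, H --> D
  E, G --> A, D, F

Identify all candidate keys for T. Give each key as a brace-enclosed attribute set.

{D, G}⁺ = {A, B, C, D, E, F, G, H} — all of the relation — so {D, G} is a candidate key.
{E, G}⁺ = {A, B, C, D, E, F, G, H} — all of the relation — so {E, G} is a candidate key.
{A, C, D, H}⁺ = {A, B, C, D, E, F, G, H} — all of the relation — so {A, C, D, H} is a candidate key.
{A, C, E, H}⁺ = {A, B, C, D, E, F, G, H} — all of the relation — so {A, C, E, H} is a candidate key.
No proper subset of any of these is a key, and no other minimal superkey exists.

{A, C, D, H}, {A, C, E, H}, {D, G}, {E, G}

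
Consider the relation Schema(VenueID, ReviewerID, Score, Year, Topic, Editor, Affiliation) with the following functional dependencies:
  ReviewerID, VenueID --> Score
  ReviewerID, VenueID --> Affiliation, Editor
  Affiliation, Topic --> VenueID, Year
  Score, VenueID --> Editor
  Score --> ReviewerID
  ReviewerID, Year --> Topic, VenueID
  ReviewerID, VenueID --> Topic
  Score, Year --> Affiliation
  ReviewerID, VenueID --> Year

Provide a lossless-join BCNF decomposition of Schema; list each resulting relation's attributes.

Candidate keys of the original relation: {Affiliation, ReviewerID, Topic}, {Affiliation, Score, Topic}, {ReviewerID, VenueID}, {ReviewerID, Year}, {Score, VenueID}, {Score, Year}.
Within {Affiliation, Editor, ReviewerID, Score, Topic, VenueID, Year}: {Affiliation, Topic}⁺ ∩ {Affiliation, Editor, ReviewerID, Score, Topic, VenueID, Year} = {Affiliation, Topic, VenueID, Year}, not the whole set, so Affiliation, Topic --> VenueID, Year violates BCNF; decompose into {Affiliation, Topic, VenueID, Year} and {Affiliation, Editor, ReviewerID, Score, Topic}.
{Affiliation, Topic, VenueID, Year} has no BCNF violation.
Within {Affiliation, Editor, ReviewerID, Score, Topic}: {Score}⁺ ∩ {Affiliation, Editor, ReviewerID, Score, Topic} = {ReviewerID, Score}, not the whole set, so Score --> ReviewerID violates BCNF; decompose into {ReviewerID, Score} and {Affiliation, Editor, Score, Topic}.
{ReviewerID, Score} has no BCNF violation.
{Affiliation, Editor, Score, Topic} has no BCNF violation.

{Affiliation, Editor, Score, Topic}; {Affiliation, Topic, VenueID, Year}; {ReviewerID, Score}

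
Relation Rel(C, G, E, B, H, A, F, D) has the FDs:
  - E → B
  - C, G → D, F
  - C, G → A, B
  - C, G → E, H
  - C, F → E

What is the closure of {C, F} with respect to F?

{B, C, E, F}

Start with {C, F}.
C, F → E applies; add {E} → now {C, E, F}.
E → B applies; add {B} → now {B, C, E, F}.
No further FD applies.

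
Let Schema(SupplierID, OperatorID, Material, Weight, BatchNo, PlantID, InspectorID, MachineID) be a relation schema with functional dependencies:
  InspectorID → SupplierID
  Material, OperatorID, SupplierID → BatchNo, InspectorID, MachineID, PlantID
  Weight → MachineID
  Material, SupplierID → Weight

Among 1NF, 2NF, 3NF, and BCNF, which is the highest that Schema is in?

1NF

Candidate keys: {InspectorID, Material, OperatorID}, {Material, OperatorID, SupplierID}. Prime attributes: {InspectorID, Material, OperatorID, SupplierID}.
InspectorID → SupplierID: {InspectorID}⁺ = {InspectorID, SupplierID}, which is not all of the attributes, so the left side is not a superkey — BCNF is violated.
Weight → MachineID has non-prime {MachineID} on the right and a non-superkey on the left, so 3NF fails.
{InspectorID, Material} is a proper subset of the key {InspectorID, Material, OperatorID}, and {InspectorID, Material}⁺ contains the non-prime attributes {MachineID, Weight} — a partial dependency, so 2NF is violated.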